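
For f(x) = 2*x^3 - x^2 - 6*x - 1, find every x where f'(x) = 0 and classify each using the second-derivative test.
f'(x) = 6*x^2 - 2*x - 6

Solve f'(x) = 0:
  Factor: 6*x^2 - 2*x - 6 = 2*(3*x^2 - x - 3); 3*x^2 - x - 3 = 0 has no rational roots; quadratic formula: x = (1 ± √37)/6.
  ⇒ x = 1/6 - sqrt(37)/6 ≈ -0.8471, 1/6 + sqrt(37)/6 ≈ 1.1805

f''(x) = 12*x - 2
Second-derivative test at each critical point:
  f''(-0.8471) = -12.1655 < 0 → local maximum
  f''(1.1805) = 12.1655 > 0 → local minimum

Critical points: x = 1/6 - sqrt(37)/6 ≈ -0.8471 (local maximum); x = 1/6 + sqrt(37)/6 ≈ 1.1805 (local minimum)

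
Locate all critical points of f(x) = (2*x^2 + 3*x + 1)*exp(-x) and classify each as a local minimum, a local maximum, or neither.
f'(x) = (-2*x^2 + x + 2)*exp(-x)

Solve f'(x) = 0:
  f'(x) = (-2*x^2 + x + 2)·exp(-x) and exp(-x) > 0 for every x, so f'(x) = 0 ⇔ -2*x^2 + x + 2 = 0.
  2*x^2 - x - 2 = 0 has no rational roots; quadratic formula: x = (1 ± √17)/4.
  ⇒ x = 1/4 - sqrt(17)/4 ≈ -0.7808, 1/4 + sqrt(17)/4 ≈ 1.2808

f''(x) = (2*x^2 - 5*x - 1)*exp(-x)
Second-derivative test at each critical point:
  f''(-0.7808) = 9.0014 > 0 → local minimum
  f''(1.2808) = -1.1455 < 0 → local maximum

Critical points: x = 1/4 - sqrt(17)/4 ≈ -0.7808 (local minimum); x = 1/4 + sqrt(17)/4 ≈ 1.2808 (local maximum)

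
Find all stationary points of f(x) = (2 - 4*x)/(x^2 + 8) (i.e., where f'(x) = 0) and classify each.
f'(x) = 4*(x^2 - x - 8)/(x^4 + 16*x^2 + 64)

Solve f'(x) = 0:
  f'(x) = 4*(x^2 - x - 8)/(x^2 + 8)^2; the denominator is positive wherever f is defined, so f'(x) = 0 ⇔ 4*x^2 - 4*x - 32 = 0.
  Factor: 4*x^2 - 4*x - 32 = 4*(x^2 - x - 8); x^2 - x - 8 = 0 has no rational roots; quadratic formula: x = (1 ± √33)/2.
  ⇒ x = 1/2 - sqrt(33)/2 ≈ -2.3723, 1/2 + sqrt(33)/2 ≈ 3.3723

f''(x) = 4*(4*x^2*(1 - 2*x) + (6*x - 1)*(x^2 + 8))/(x^2 + 8)^3
Second-derivative test at each critical point:
  f''(-2.3723) = -0.1237 < 0 → local maximum
  f''(3.3723) = 0.0612 > 0 → local minimum

Critical points: x = 1/2 - sqrt(33)/2 ≈ -2.3723 (local maximum); x = 1/2 + sqrt(33)/2 ≈ 3.3723 (local minimum)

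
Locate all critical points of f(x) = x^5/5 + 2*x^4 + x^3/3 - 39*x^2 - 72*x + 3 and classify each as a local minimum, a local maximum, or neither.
f'(x) = x^4 + 8*x^3 + x^2 - 78*x - 72

Solve f'(x) = 0:
  Factor: x^4 + 8*x^3 + x^2 - 78*x - 72 = (x - 3)*(x + 1)*(x + 4)*(x + 6) = 0.
  ⇒ x = -6, -4, -1, 3

f''(x) = 4*x^3 + 24*x^2 + 2*x - 78
Second-derivative test at each critical point:
  f''(-6) = -90 < 0 → local maximum
  f''(-4) = 42 > 0 → local minimum
  f''(-1) = -60 < 0 → local maximum
  f''(3) = 252 > 0 → local minimum

Critical points: x = -6 (local maximum); x = -4 (local minimum); x = -1 (local maximum); x = 3 (local minimum)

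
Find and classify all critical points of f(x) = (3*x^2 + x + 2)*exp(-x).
f'(x) = (-3*x^2 + 5*x - 1)*exp(-x)

Solve f'(x) = 0:
  f'(x) = (-3*x^2 + 5*x - 1)·exp(-x) and exp(-x) > 0 for every x, so f'(x) = 0 ⇔ -3*x^2 + 5*x - 1 = 0.
  3*x^2 - 5*x + 1 = 0 has no rational roots; quadratic formula: x = (5 ± √13)/6.
  ⇒ x = 5/6 - sqrt(13)/6 ≈ 0.2324, sqrt(13)/6 + 5/6 ≈ 1.4343

f''(x) = (3*x^2 - 11*x + 6)*exp(-x)
Second-derivative test at each critical point:
  f''(0.2324) = 2.8578 > 0 → local minimum
  f''(1.4343) = -0.8592 < 0 → local maximum

Critical points: x = 5/6 - sqrt(13)/6 ≈ 0.2324 (local minimum); x = sqrt(13)/6 + 5/6 ≈ 1.4343 (local maximum)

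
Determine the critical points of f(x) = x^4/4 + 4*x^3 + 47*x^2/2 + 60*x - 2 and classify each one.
f'(x) = x^3 + 12*x^2 + 47*x + 60

Solve f'(x) = 0:
  Factor: x^3 + 12*x^2 + 47*x + 60 = (x + 3)*(x + 4)*(x + 5) = 0.
  ⇒ x = -5, -4, -3

f''(x) = 3*x^2 + 24*x + 47
Second-derivative test at each critical point:
  f''(-5) = 2 > 0 → local minimum
  f''(-4) = -1 < 0 → local maximum
  f''(-3) = 2 > 0 → local minimum

Critical points: x = -5 (local minimum); x = -4 (local maximum); x = -3 (local minimum)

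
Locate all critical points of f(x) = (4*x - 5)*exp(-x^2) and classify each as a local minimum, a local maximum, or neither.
f'(x) = 2*(-x*(4*x - 5) + 2)*exp(-x^2)

Solve f'(x) = 0:
  f'(x) = (-8*x^2 + 10*x + 4)·exp(-x^2) and exp(-x^2) > 0 for every x, so f'(x) = 0 ⇔ -8*x^2 + 10*x + 4 = 0.
  Factor: -8*x^2 + 10*x + 4 = -2*(4*x^2 - 5*x - 2); 4*x^2 - 5*x - 2 = 0 has no rational roots; quadratic formula: x = (5 ± √57)/8.
  ⇒ x = 5/8 - sqrt(57)/8 ≈ -0.3187, 5/8 + sqrt(57)/8 ≈ 1.5687

f''(x) = 2*(2*x^2*(4*x - 5) - 12*x + 5)*exp(-x^2)
Second-derivative test at each critical point:
  f''(-0.3187) = 13.6411 > 0 → local minimum
  f''(1.5687) = -1.2889 < 0 → local maximum

Critical points: x = 5/8 - sqrt(57)/8 ≈ -0.3187 (local minimum); x = 5/8 + sqrt(57)/8 ≈ 1.5687 (local maximum)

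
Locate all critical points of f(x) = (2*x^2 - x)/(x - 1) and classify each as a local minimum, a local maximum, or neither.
f'(x) = (2*x^2 - 4*x + 1)/(x^2 - 2*x + 1)

Solve f'(x) = 0:
  f'(x) = (2*x^2 - 4*x + 1)/(x - 1)^2; the denominator is positive wherever f is defined, so f'(x) = 0 ⇔ 2*x^2 - 4*x + 1 = 0.
  2*x^2 - 4*x + 1 = 0 has no rational roots; quadratic formula: x = (4 ± √8)/4.
  ⇒ x = 1 - sqrt(2)/2 ≈ 0.2929, sqrt(2)/2 + 1 ≈ 1.7071

f''(x) = 2/(x^3 - 3*x^2 + 3*x - 1)
Second-derivative test at each critical point:
  f''(0.2929) = -5.6569 < 0 → local maximum
  f''(1.7071) = 5.6569 > 0 → local minimum

Critical points: x = 1 - sqrt(2)/2 ≈ 0.2929 (local maximum); x = sqrt(2)/2 + 1 ≈ 1.7071 (local minimum)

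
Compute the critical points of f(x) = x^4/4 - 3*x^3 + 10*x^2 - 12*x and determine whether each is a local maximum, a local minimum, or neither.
f'(x) = x^3 - 9*x^2 + 20*x - 12

Solve f'(x) = 0:
  Factor: x^3 - 9*x^2 + 20*x - 12 = (x - 6)*(x - 2)*(x - 1) = 0.
  ⇒ x = 1, 2, 6

f''(x) = 3*x^2 - 18*x + 20
Second-derivative test at each critical point:
  f''(1) = 5 > 0 → local minimum
  f''(2) = -4 < 0 → local maximum
  f''(6) = 20 > 0 → local minimum

Critical points: x = 1 (local minimum); x = 2 (local maximum); x = 6 (local minimum)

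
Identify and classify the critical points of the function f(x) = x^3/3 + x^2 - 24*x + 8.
f'(x) = x^2 + 2*x - 24

Solve f'(x) = 0:
  Factor: x^2 + 2*x - 24 = (x - 4)*(x + 6) = 0.
  ⇒ x = -6, 4

f''(x) = 2*x + 2
Second-derivative test at each critical point:
  f''(-6) = -10 < 0 → local maximum
  f''(4) = 10 > 0 → local minimum

Critical points: x = -6 (local maximum); x = 4 (local minimum)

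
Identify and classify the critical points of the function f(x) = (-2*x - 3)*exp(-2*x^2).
f'(x) = 2*(2*x*(2*x + 3) - 1)*exp(-2*x^2)

Solve f'(x) = 0:
  f'(x) = (8*x^2 + 12*x - 2)·exp(-2*x^2) and exp(-2*x^2) > 0 for every x, so f'(x) = 0 ⇔ 8*x^2 + 12*x - 2 = 0.
  Factor: 8*x^2 + 12*x - 2 = 2*(4*x^2 + 6*x - 1); 4*x^2 + 6*x - 1 = 0 has no rational roots; quadratic formula: x = (-6 ± √52)/8.
  ⇒ x = -sqrt(13)/4 - 3/4 ≈ -1.6514, -3/4 + sqrt(13)/4 ≈ 0.1514

f''(x) = 4*(-8*x^3 - 12*x^2 + 6*x + 3)*exp(-2*x^2)
Second-derivative test at each critical point:
  f''(-1.6514) = -0.0617 < 0 → local maximum
  f''(0.1514) = 13.7761 > 0 → local minimum

Critical points: x = -sqrt(13)/4 - 3/4 ≈ -1.6514 (local maximum); x = -3/4 + sqrt(13)/4 ≈ 0.1514 (local minimum)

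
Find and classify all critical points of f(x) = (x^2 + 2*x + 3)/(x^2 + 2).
f'(x) = 2*(-x^2 - x + 2)/(x^4 + 4*x^2 + 4)

Solve f'(x) = 0:
  f'(x) = -2*(x - 1)*(x + 2)/(x^2 + 2)^2; the denominator is positive wherever f is defined, so f'(x) = 0 ⇔ -2*x^2 - 2*x + 4 = 0.
  Factor: -2*x^2 - 2*x + 4 = -2*(x - 1)*(x + 2) = 0.
  ⇒ x = -2, 1

f''(x) = 2*(2*x^3 + 3*x^2 - 12*x - 2)/(x^6 + 6*x^4 + 12*x^2 + 8)
Second-derivative test at each critical point:
  f''(-2) = 1/6 > 0 → local minimum
  f''(1) = -2/3 < 0 → local maximum

Critical points: x = -2 (local minimum); x = 1 (local maximum)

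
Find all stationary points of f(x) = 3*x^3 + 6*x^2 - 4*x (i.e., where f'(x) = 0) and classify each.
f'(x) = 9*x^2 + 12*x - 4

Solve f'(x) = 0:
  9*x^2 + 12*x - 4 = 0 has no rational roots; quadratic formula: x = (-12 ± √288)/18.
  ⇒ x = -2*sqrt(2)/3 - 2/3 ≈ -1.6095, -2/3 + 2*sqrt(2)/3 ≈ 0.2761

f''(x) = 18*x + 12
Second-derivative test at each critical point:
  f''(-1.6095) = -16.9706 < 0 → local maximum
  f''(0.2761) = 16.9706 > 0 → local minimum

Critical points: x = -2*sqrt(2)/3 - 2/3 ≈ -1.6095 (local maximum); x = -2/3 + 2*sqrt(2)/3 ≈ 0.2761 (local minimum)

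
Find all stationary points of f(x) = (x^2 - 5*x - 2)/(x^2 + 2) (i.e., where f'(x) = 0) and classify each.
f'(x) = (5*x^2 + 8*x - 10)/(x^4 + 4*x^2 + 4)

Solve f'(x) = 0:
  f'(x) = (5*x^2 + 8*x - 10)/(x^2 + 2)^2; the denominator is positive wherever f is defined, so f'(x) = 0 ⇔ 5*x^2 + 8*x - 10 = 0.
  5*x^2 + 8*x - 10 = 0 has no rational roots; quadratic formula: x = (-8 ± √264)/10.
  ⇒ x = -sqrt(66)/5 - 4/5 ≈ -2.4248, -4/5 + sqrt(66)/5 ≈ 0.8248

f''(x) = 2*(-5*x^3 - 12*x^2 + 30*x + 8)/(x^6 + 6*x^4 + 12*x^2 + 8)
Second-derivative test at each critical point:
  f''(-2.4248) = -0.2617 < 0 → local maximum
  f''(0.8248) = 2.2617 > 0 → local minimum

Critical points: x = -sqrt(66)/5 - 4/5 ≈ -2.4248 (local maximum); x = -4/5 + sqrt(66)/5 ≈ 0.8248 (local minimum)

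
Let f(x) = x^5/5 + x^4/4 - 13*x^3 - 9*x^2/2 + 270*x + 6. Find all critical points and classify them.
f'(x) = x^4 + x^3 - 39*x^2 - 9*x + 270

Solve f'(x) = 0:
  Factor: x^4 + x^3 - 39*x^2 - 9*x + 270 = (x - 5)*(x - 3)*(x + 3)*(x + 6) = 0.
  ⇒ x = -6, -3, 3, 5

f''(x) = 4*x^3 + 3*x^2 - 78*x - 9
Second-derivative test at each critical point:
  f''(-6) = -297 < 0 → local maximum
  f''(-3) = 144 > 0 → local minimum
  f''(3) = -108 < 0 → local maximum
  f''(5) = 176 > 0 → local minimum

Critical points: x = -6 (local maximum); x = -3 (local minimum); x = 3 (local maximum); x = 5 (local minimum)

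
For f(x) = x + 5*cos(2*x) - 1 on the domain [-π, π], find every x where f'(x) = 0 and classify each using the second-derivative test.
f'(x) = 1 - 10*sin(2*x)

Solve f'(x) = 0 on [-π, π]:
  f'(x) = 0 ⇔ sin(2*x) = 1/10, i.e. 2*x = arcsin(1/10) + 2nπ or 2*x = π − arcsin(1/10) + 2nπ; keep the solutions lying in [-π, π].
  ⇒ x = -pi + asin(1/10)/2 ≈ -3.0915, -pi/2 - asin(1/10)/2 ≈ -1.6209, asin(1/10)/2 ≈ 0.0501, -asin(1/10)/2 + pi/2 ≈ 1.5207

f''(x) = -20*cos(2*x)
Second-derivative test at each critical point:
  f''(-3.0915) = -19.8997 < 0 → local maximum
  f''(-1.6209) = 19.8997 > 0 → local minimum
  f''(0.0501) = -19.8997 < 0 → local maximum
  f''(1.5207) = 19.8997 > 0 → local minimum

Critical points: x = -pi + asin(1/10)/2 ≈ -3.0915 (local maximum); x = -pi/2 - asin(1/10)/2 ≈ -1.6209 (local minimum); x = asin(1/10)/2 ≈ 0.0501 (local maximum); x = -asin(1/10)/2 + pi/2 ≈ 1.5207 (local minimum)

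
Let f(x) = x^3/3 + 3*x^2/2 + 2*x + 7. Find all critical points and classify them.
f'(x) = x^2 + 3*x + 2

Solve f'(x) = 0:
  Factor: x^2 + 3*x + 2 = (x + 1)*(x + 2) = 0.
  ⇒ x = -2, -1

f''(x) = 2*x + 3
Second-derivative test at each critical point:
  f''(-2) = -1 < 0 → local maximum
  f''(-1) = 1 > 0 → local minimum

Critical points: x = -2 (local maximum); x = -1 (local minimum)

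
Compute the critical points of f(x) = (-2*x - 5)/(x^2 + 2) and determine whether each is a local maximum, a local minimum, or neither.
f'(x) = 2*(x^2 + 5*x - 2)/(x^4 + 4*x^2 + 4)

Solve f'(x) = 0:
  f'(x) = 2*(x^2 + 5*x - 2)/(x^2 + 2)^2; the denominator is positive wherever f is defined, so f'(x) = 0 ⇔ 2*x^2 + 10*x - 4 = 0.
  Factor: 2*x^2 + 10*x - 4 = 2*(x^2 + 5*x - 2); x^2 + 5*x - 2 = 0 has no rational roots; quadratic formula: x = (-5 ± √33)/2.
  ⇒ x = -sqrt(33)/2 - 5/2 ≈ -5.3723, -5/2 + sqrt(33)/2 ≈ 0.3723

f''(x) = 2*(-4*x^2*(2*x + 5) + (6*x + 5)*(x^2 + 2))/(x^2 + 2)^3
Second-derivative test at each critical point:
  f''(-5.3723) = -0.0121 < 0 → local maximum
  f''(0.3723) = 2.5121 > 0 → local minimum

Critical points: x = -sqrt(33)/2 - 5/2 ≈ -5.3723 (local maximum); x = -5/2 + sqrt(33)/2 ≈ 0.3723 (local minimum)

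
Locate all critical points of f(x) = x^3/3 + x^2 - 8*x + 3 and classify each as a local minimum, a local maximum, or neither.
f'(x) = x^2 + 2*x - 8

Solve f'(x) = 0:
  Factor: x^2 + 2*x - 8 = (x - 2)*(x + 4) = 0.
  ⇒ x = -4, 2

f''(x) = 2*x + 2
Second-derivative test at each critical point:
  f''(-4) = -6 < 0 → local maximum
  f''(2) = 6 > 0 → local minimum

Critical points: x = -4 (local maximum); x = 2 (local minimum)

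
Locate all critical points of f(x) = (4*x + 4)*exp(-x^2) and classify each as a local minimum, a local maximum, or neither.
f'(x) = 4*(-2*x*(x + 1) + 1)*exp(-x^2)

Solve f'(x) = 0:
  f'(x) = (-8*x^2 - 8*x + 4)·exp(-x^2) and exp(-x^2) > 0 for every x, so f'(x) = 0 ⇔ -8*x^2 - 8*x + 4 = 0.
  Factor: -8*x^2 - 8*x + 4 = -4*(2*x^2 + 2*x - 1); 2*x^2 + 2*x - 1 = 0 has no rational roots; quadratic formula: x = (-2 ± √12)/4.
  ⇒ x = -sqrt(3)/2 - 1/2 ≈ -1.3660, -1/2 + sqrt(3)/2 ≈ 0.3660

f''(x) = 8*(2*x^2*(x + 1) - 3*x - 1)*exp(-x^2)
Second-derivative test at each critical point:
  f''(-1.3660) = 2.1441 > 0 → local minimum
  f''(0.3660) = -12.1190 < 0 → local maximum

Critical points: x = -sqrt(3)/2 - 1/2 ≈ -1.3660 (local minimum); x = -1/2 + sqrt(3)/2 ≈ 0.3660 (local maximum)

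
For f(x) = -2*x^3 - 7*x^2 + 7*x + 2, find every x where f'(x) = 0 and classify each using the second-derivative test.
f'(x) = -6*x^2 - 14*x + 7

Solve f'(x) = 0:
  6*x^2 + 14*x - 7 = 0 has no rational roots; quadratic formula: x = (-14 ± √364)/12.
  ⇒ x = -sqrt(91)/6 - 7/6 ≈ -2.7566, -7/6 + sqrt(91)/6 ≈ 0.4232

f''(x) = -12*x - 14
Second-derivative test at each critical point:
  f''(-2.7566) = 19.0788 > 0 → local minimum
  f''(0.4232) = -19.0788 < 0 → local maximum

Critical points: x = -sqrt(91)/6 - 7/6 ≈ -2.7566 (local minimum); x = -7/6 + sqrt(91)/6 ≈ 0.4232 (local maximum)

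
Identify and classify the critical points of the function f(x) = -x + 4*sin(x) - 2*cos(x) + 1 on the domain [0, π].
f'(x) = 2*sin(x) + 4*cos(x) - 1

Solve f'(x) = 0 on [0, π]:
  f'(x) = 0 ⇔ 2*sin(x) + 4*cos(x) = 1. Write the left side as R·cos(x + φ) with R = √(4² + (-2)²) = 2*sqrt(5), cos φ = 2*sqrt(5)/5, sin φ = -sqrt(5)/5; then cos(x + φ) = sqrt(5)/10. Solve for x and keep the solutions lying in [0, π].
  ⇒ x = atan((1 + 2*sqrt(19))/(2 - sqrt(19))) + pi ≈ 1.8089

f''(x) = -4*sin(x) + 2*cos(x)
Second-derivative test at each critical point:
  f''(1.8089) = -4.3589 < 0 → local maximum

Critical points: x = atan((1 + 2*sqrt(19))/(2 - sqrt(19))) + pi ≈ 1.8089 (local maximum)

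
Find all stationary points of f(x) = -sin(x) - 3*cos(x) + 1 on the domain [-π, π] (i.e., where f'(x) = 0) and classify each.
f'(x) = 3*sin(x) - cos(x)

Solve f'(x) = 0 on [-π, π]:
  f'(x) = 0 ⇔ -cos(x) = -3*sin(x) ⇔ tan(x) = 1/3, i.e. x = arctan(1/3) + nπ; keep the solutions lying in [-π, π].
  ⇒ x = -pi + atan(1/3) ≈ -2.8198, atan(1/3) ≈ 0.3218

f''(x) = sin(x) + 3*cos(x)
Second-derivative test at each critical point:
  f''(-2.8198) = -3.1623 < 0 → local maximum
  f''(0.3218) = 3.1623 > 0 → local minimum

Critical points: x = -pi + atan(1/3) ≈ -2.8198 (local maximum); x = atan(1/3) ≈ 0.3218 (local minimum)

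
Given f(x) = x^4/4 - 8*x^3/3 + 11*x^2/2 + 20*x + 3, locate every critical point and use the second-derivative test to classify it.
f'(x) = x^3 - 8*x^2 + 11*x + 20

Solve f'(x) = 0:
  Factor: x^3 - 8*x^2 + 11*x + 20 = (x - 5)*(x - 4)*(x + 1) = 0.
  ⇒ x = -1, 4, 5

f''(x) = 3*x^2 - 16*x + 11
Second-derivative test at each critical point:
  f''(-1) = 30 > 0 → local minimum
  f''(4) = -5 < 0 → local maximum
  f''(5) = 6 > 0 → local minimum

Critical points: x = -1 (local minimum); x = 4 (local maximum); x = 5 (local minimum)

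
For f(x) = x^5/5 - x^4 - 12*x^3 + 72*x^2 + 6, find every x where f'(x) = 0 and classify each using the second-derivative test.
f'(x) = x*(x^3 - 4*x^2 - 36*x + 144)

Solve f'(x) = 0:
  Factor: x^4 - 4*x^3 - 36*x^2 + 144*x = x*(x - 6)*(x - 4)*(x + 6) = 0.
  ⇒ x = -6, 0, 4, 6

f''(x) = 4*x^3 - 12*x^2 - 72*x + 144
Second-derivative test at each critical point:
  f''(-6) = -720 < 0 → local maximum
  f''(0) = 144 > 0 → local minimum
  f''(4) = -80 < 0 → local maximum
  f''(6) = 144 > 0 → local minimum

Critical points: x = -6 (local maximum); x = 0 (local minimum); x = 4 (local maximum); x = 6 (local minimum)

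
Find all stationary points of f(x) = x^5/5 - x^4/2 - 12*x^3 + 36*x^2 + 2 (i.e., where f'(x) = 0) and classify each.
f'(x) = x*(x^3 - 2*x^2 - 36*x + 72)

Solve f'(x) = 0:
  Factor: x^4 - 2*x^3 - 36*x^2 + 72*x = x*(x - 6)*(x - 2)*(x + 6) = 0.
  ⇒ x = -6, 0, 2, 6

f''(x) = 4*x^3 - 6*x^2 - 72*x + 72
Second-derivative test at each critical point:
  f''(-6) = -576 < 0 → local maximum
  f''(0) = 72 > 0 → local minimum
  f''(2) = -64 < 0 → local maximum
  f''(6) = 288 > 0 → local minimum

Critical points: x = -6 (local maximum); x = 0 (local minimum); x = 2 (local maximum); x = 6 (local minimum)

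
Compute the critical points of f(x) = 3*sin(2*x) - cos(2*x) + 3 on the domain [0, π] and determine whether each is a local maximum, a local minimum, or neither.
f'(x) = 2*sin(2*x) + 6*cos(2*x)

Solve f'(x) = 0 on [0, π]:
  f'(x) = 0 ⇔ 3*cos(2*x) = -sin(2*x) ⇔ tan(2*x) = -3, i.e. 2*x = arctan(-3) + nπ; keep the solutions lying in [0, π].
  ⇒ x = -atan(3)/2 + pi/2 ≈ 0.9463, pi - atan(3)/2 ≈ 2.5171

f''(x) = -12*sin(2*x) + 4*cos(2*x)
Second-derivative test at each critical point:
  f''(0.9463) = -12.6491 < 0 → local maximum
  f''(2.5171) = 12.6491 > 0 → local minimum

Critical points: x = -atan(3)/2 + pi/2 ≈ 0.9463 (local maximum); x = pi - atan(3)/2 ≈ 2.5171 (local minimum)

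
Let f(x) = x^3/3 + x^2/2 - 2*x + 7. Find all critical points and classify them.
f'(x) = x^2 + x - 2

Solve f'(x) = 0:
  Factor: x^2 + x - 2 = (x - 1)*(x + 2) = 0.
  ⇒ x = -2, 1

f''(x) = 2*x + 1
Second-derivative test at each critical point:
  f''(-2) = -3 < 0 → local maximum
  f''(1) = 3 > 0 → local minimum

Critical points: x = -2 (local maximum); x = 1 (local minimum)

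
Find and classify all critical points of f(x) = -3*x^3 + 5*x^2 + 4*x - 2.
f'(x) = -9*x^2 + 10*x + 4

Solve f'(x) = 0:
  9*x^2 - 10*x - 4 = 0 has no rational roots; quadratic formula: x = (10 ± √244)/18.
  ⇒ x = 5/9 - sqrt(61)/9 ≈ -0.3122, 5/9 + sqrt(61)/9 ≈ 1.4234

f''(x) = 10 - 18*x
Second-derivative test at each critical point:
  f''(-0.3122) = 15.6205 > 0 → local minimum
  f''(1.4234) = -15.6205 < 0 → local maximum

Critical points: x = 5/9 - sqrt(61)/9 ≈ -0.3122 (local minimum); x = 5/9 + sqrt(61)/9 ≈ 1.4234 (local maximum)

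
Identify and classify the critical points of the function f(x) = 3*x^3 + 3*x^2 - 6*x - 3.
f'(x) = 9*x^2 + 6*x - 6

Solve f'(x) = 0:
  Factor: 9*x^2 + 6*x - 6 = 3*(3*x^2 + 2*x - 2); 3*x^2 + 2*x - 2 = 0 has no rational roots; quadratic formula: x = (-2 ± √28)/6.
  ⇒ x = -sqrt(7)/3 - 1/3 ≈ -1.2153, -1/3 + sqrt(7)/3 ≈ 0.5486

f''(x) = 18*x + 6
Second-derivative test at each critical point:
  f''(-1.2153) = -15.8745 < 0 → local maximum
  f''(0.5486) = 15.8745 > 0 → local minimum

Critical points: x = -sqrt(7)/3 - 1/3 ≈ -1.2153 (local maximum); x = -1/3 + sqrt(7)/3 ≈ 0.5486 (local minimum)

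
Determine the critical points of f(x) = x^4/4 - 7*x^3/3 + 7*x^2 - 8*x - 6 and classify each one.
f'(x) = x^3 - 7*x^2 + 14*x - 8

Solve f'(x) = 0:
  Factor: x^3 - 7*x^2 + 14*x - 8 = (x - 4)*(x - 2)*(x - 1) = 0.
  ⇒ x = 1, 2, 4

f''(x) = 3*x^2 - 14*x + 14
Second-derivative test at each critical point:
  f''(1) = 3 > 0 → local minimum
  f''(2) = -2 < 0 → local maximum
  f''(4) = 6 > 0 → local minimum

Critical points: x = 1 (local minimum); x = 2 (local maximum); x = 4 (local minimum)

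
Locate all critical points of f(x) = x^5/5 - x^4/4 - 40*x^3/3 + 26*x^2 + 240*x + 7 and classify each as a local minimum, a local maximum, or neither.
f'(x) = x^4 - x^3 - 40*x^2 + 52*x + 240

Solve f'(x) = 0:
  Factor: x^4 - x^3 - 40*x^2 + 52*x + 240 = (x - 5)*(x - 4)*(x + 2)*(x + 6) = 0.
  ⇒ x = -6, -2, 4, 5

f''(x) = 4*x^3 - 3*x^2 - 80*x + 52
Second-derivative test at each critical point:
  f''(-6) = -440 < 0 → local maximum
  f''(-2) = 168 > 0 → local minimum
  f''(4) = -60 < 0 → local maximum
  f''(5) = 77 > 0 → local minimum

Critical points: x = -6 (local maximum); x = -2 (local minimum); x = 4 (local maximum); x = 5 (local minimum)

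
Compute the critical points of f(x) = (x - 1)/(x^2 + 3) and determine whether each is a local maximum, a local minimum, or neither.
f'(x) = (x^2 - 2*x*(x - 1) + 3)/(x^2 + 3)^2

Solve f'(x) = 0:
  f'(x) = -(x - 3)*(x + 1)/(x^2 + 3)^2; the denominator is positive wherever f is defined, so f'(x) = 0 ⇔ -x^2 + 2*x + 3 = 0.
  Factor: -x^2 + 2*x + 3 = -(x - 3)*(x + 1) = 0.
  ⇒ x = -1, 3

f''(x) = 2*(4*x^2*(x - 1) + (1 - 3*x)*(x^2 + 3))/(x^2 + 3)^3
Second-derivative test at each critical point:
  f''(-1) = 1/4 > 0 → local minimum
  f''(3) = -1/36 < 0 → local maximum

Critical points: x = -1 (local minimum); x = 3 (local maximum)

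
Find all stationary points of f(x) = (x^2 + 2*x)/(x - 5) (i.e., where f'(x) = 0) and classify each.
f'(x) = (x^2 - 10*x - 10)/(x^2 - 10*x + 25)

Solve f'(x) = 0:
  f'(x) = (x^2 - 10*x - 10)/(x - 5)^2; the denominator is positive wherever f is defined, so f'(x) = 0 ⇔ x^2 - 10*x - 10 = 0.
  x^2 - 10*x - 10 = 0 has no rational roots; quadratic formula: x = (10 ± √140)/2.
  ⇒ x = 5 - sqrt(35) ≈ -0.9161, 5 + sqrt(35) ≈ 10.9161

f''(x) = 70/(x^3 - 15*x^2 + 75*x - 125)
Second-derivative test at each critical point:
  f''(-0.9161) = -0.3381 < 0 → local maximum
  f''(10.9161) = 0.3381 > 0 → local minimum

Critical points: x = 5 - sqrt(35) ≈ -0.9161 (local maximum); x = 5 + sqrt(35) ≈ 10.9161 (local minimum)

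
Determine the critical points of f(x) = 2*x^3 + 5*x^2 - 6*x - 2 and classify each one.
f'(x) = 6*x^2 + 10*x - 6

Solve f'(x) = 0:
  Factor: 6*x^2 + 10*x - 6 = 2*(3*x^2 + 5*x - 3); 3*x^2 + 5*x - 3 = 0 has no rational roots; quadratic formula: x = (-5 ± √61)/6.
  ⇒ x = -sqrt(61)/6 - 5/6 ≈ -2.1350, -5/6 + sqrt(61)/6 ≈ 0.4684

f''(x) = 12*x + 10
Second-derivative test at each critical point:
  f''(-2.1350) = -15.6205 < 0 → local maximum
  f''(0.4684) = 15.6205 > 0 → local minimum

Critical points: x = -sqrt(61)/6 - 5/6 ≈ -2.1350 (local maximum); x = -5/6 + sqrt(61)/6 ≈ 0.4684 (local minimum)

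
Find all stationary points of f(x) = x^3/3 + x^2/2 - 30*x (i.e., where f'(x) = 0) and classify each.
f'(x) = x^2 + x - 30

Solve f'(x) = 0:
  Factor: x^2 + x - 30 = (x - 5)*(x + 6) = 0.
  ⇒ x = -6, 5

f''(x) = 2*x + 1
Second-derivative test at each critical point:
  f''(-6) = -11 < 0 → local maximum
  f''(5) = 11 > 0 → local minimum

Critical points: x = -6 (local maximum); x = 5 (local minimum)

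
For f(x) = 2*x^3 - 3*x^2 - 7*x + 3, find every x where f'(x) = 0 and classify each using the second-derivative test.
f'(x) = 6*x^2 - 6*x - 7

Solve f'(x) = 0:
  6*x^2 - 6*x - 7 = 0 has no rational roots; quadratic formula: x = (6 ± √204)/12.
  ⇒ x = 1/2 - sqrt(51)/6 ≈ -0.6902, 1/2 + sqrt(51)/6 ≈ 1.6902

f''(x) = 12*x - 6
Second-derivative test at each critical point:
  f''(-0.6902) = -14.2829 < 0 → local maximum
  f''(1.6902) = 14.2829 > 0 → local minimum

Critical points: x = 1/2 - sqrt(51)/6 ≈ -0.6902 (local maximum); x = 1/2 + sqrt(51)/6 ≈ 1.6902 (local minimum)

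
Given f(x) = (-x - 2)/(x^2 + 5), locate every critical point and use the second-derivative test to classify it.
f'(x) = (-x^2 + 2*x*(x + 2) - 5)/(x^2 + 5)^2

Solve f'(x) = 0:
  f'(x) = (x - 1)*(x + 5)/(x^2 + 5)^2; the denominator is positive wherever f is defined, so f'(x) = 0 ⇔ x^2 + 4*x - 5 = 0.
  Factor: x^2 + 4*x - 5 = (x - 1)*(x + 5) = 0.
  ⇒ x = -5, 1

f''(x) = 2*(-4*x^2*(x + 2) + (3*x + 2)*(x^2 + 5))/(x^2 + 5)^3
Second-derivative test at each critical point:
  f''(-5) = -1/150 < 0 → local maximum
  f''(1) = 1/6 > 0 → local minimum

Critical points: x = -5 (local maximum); x = 1 (local minimum)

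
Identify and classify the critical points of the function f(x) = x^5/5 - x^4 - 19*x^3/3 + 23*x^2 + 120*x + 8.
f'(x) = x^4 - 4*x^3 - 19*x^2 + 46*x + 120

Solve f'(x) = 0:
  Factor: x^4 - 4*x^3 - 19*x^2 + 46*x + 120 = (x - 5)*(x - 4)*(x + 2)*(x + 3) = 0.
  ⇒ x = -3, -2, 4, 5

f''(x) = 4*x^3 - 12*x^2 - 38*x + 46
Second-derivative test at each critical point:
  f''(-3) = -56 < 0 → local maximum
  f''(-2) = 42 > 0 → local minimum
  f''(4) = -42 < 0 → local maximum
  f''(5) = 56 > 0 → local minimum

Critical points: x = -3 (local maximum); x = -2 (local minimum); x = 4 (local maximum); x = 5 (local minimum)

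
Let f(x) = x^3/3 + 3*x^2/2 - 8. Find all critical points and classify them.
f'(x) = x*(x + 3)

Solve f'(x) = 0:
  Factor: x^2 + 3*x = x*(x + 3) = 0.
  ⇒ x = -3, 0

f''(x) = 2*x + 3
Second-derivative test at each critical point:
  f''(-3) = -3 < 0 → local maximum
  f''(0) = 3 > 0 → local minimum

Critical points: x = -3 (local maximum); x = 0 (local minimum)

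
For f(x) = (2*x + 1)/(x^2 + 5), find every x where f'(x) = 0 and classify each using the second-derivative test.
f'(x) = 2*(-x^2 - x + 5)/(x^4 + 10*x^2 + 25)

Solve f'(x) = 0:
  f'(x) = -2*(x^2 + x - 5)/(x^2 + 5)^2; the denominator is positive wherever f is defined, so f'(x) = 0 ⇔ -2*x^2 - 2*x + 10 = 0.
  Factor: -2*x^2 - 2*x + 10 = -2*(x^2 + x - 5); x^2 + x - 5 = 0 has no rational roots; quadratic formula: x = (-1 ± √21)/2.
  ⇒ x = -sqrt(21)/2 - 1/2 ≈ -2.7913, -1/2 + sqrt(21)/2 ≈ 1.7913

f''(x) = 2*(4*x^2*(2*x + 1) - (6*x + 1)*(x^2 + 5))/(x^2 + 5)^3
Second-derivative test at each critical point:
  f''(-2.7913) = 0.0560 > 0 → local minimum
  f''(1.7913) = -0.1360 < 0 → local maximum

Critical points: x = -sqrt(21)/2 - 1/2 ≈ -2.7913 (local minimum); x = -1/2 + sqrt(21)/2 ≈ 1.7913 (local maximum)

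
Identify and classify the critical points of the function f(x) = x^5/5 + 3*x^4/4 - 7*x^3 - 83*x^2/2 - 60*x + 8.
f'(x) = x^4 + 3*x^3 - 21*x^2 - 83*x - 60

Solve f'(x) = 0:
  Factor: x^4 + 3*x^3 - 21*x^2 - 83*x - 60 = (x - 5)*(x + 1)*(x + 3)*(x + 4) = 0.
  ⇒ x = -4, -3, -1, 5

f''(x) = 4*x^3 + 9*x^2 - 42*x - 83
Second-derivative test at each critical point:
  f''(-4) = -27 < 0 → local maximum
  f''(-3) = 16 > 0 → local minimum
  f''(-1) = -36 < 0 → local maximum
  f''(5) = 432 > 0 → local minimum

Critical points: x = -4 (local maximum); x = -3 (local minimum); x = -1 (local maximum); x = 5 (local minimum)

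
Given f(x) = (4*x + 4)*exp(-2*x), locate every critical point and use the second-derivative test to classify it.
f'(x) = 4*(-2*x - 1)*exp(-2*x)

Solve f'(x) = 0:
  f'(x) = (-8*x - 4)·exp(-2*x) and exp(-2*x) > 0 for every x, so f'(x) = 0 ⇔ -8*x - 4 = 0.
  Factor: -8*x - 4 = -4*(2*x + 1) = 0.
  ⇒ x = -1/2

f''(x) = 16*x*exp(-2*x)
Second-derivative test at each critical point:
  f''(-1/2) = -21.7463 < 0 → local maximum

Critical points: x = -1/2 (local maximum)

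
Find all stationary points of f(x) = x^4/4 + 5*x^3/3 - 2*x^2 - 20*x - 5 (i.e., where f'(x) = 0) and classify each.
f'(x) = x^3 + 5*x^2 - 4*x - 20

Solve f'(x) = 0:
  Factor: x^3 + 5*x^2 - 4*x - 20 = (x - 2)*(x + 2)*(x + 5) = 0.
  ⇒ x = -5, -2, 2

f''(x) = 3*x^2 + 10*x - 4
Second-derivative test at each critical point:
  f''(-5) = 21 > 0 → local minimum
  f''(-2) = -12 < 0 → local maximum
  f''(2) = 28 > 0 → local minimum

Critical points: x = -5 (local minimum); x = -2 (local maximum); x = 2 (local minimum)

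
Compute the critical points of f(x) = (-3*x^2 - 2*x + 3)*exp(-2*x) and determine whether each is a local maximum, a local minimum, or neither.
f'(x) = 2*(3*x^2 - x - 4)*exp(-2*x)

Solve f'(x) = 0:
  f'(x) = (6*x^2 - 2*x - 8)·exp(-2*x) and exp(-2*x) > 0 for every x, so f'(x) = 0 ⇔ 6*x^2 - 2*x - 8 = 0.
  Factor: 6*x^2 - 2*x - 8 = 2*(x + 1)*(3*x - 4) = 0.
  ⇒ x = -1, 4/3

f''(x) = 2*(-6*x^2 + 8*x + 7)*exp(-2*x)
Second-derivative test at each critical point:
  f''(-1) = -103.4468 < 0 → local maximum
  f''(4/3) = 0.9728 > 0 → local minimum

Critical points: x = -1 (local maximum); x = 4/3 (local minimum)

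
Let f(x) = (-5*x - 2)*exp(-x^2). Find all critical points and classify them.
f'(x) = (2*x*(5*x + 2) - 5)*exp(-x^2)

Solve f'(x) = 0:
  f'(x) = (10*x^2 + 4*x - 5)·exp(-x^2) and exp(-x^2) > 0 for every x, so f'(x) = 0 ⇔ 10*x^2 + 4*x - 5 = 0.
  10*x^2 + 4*x - 5 = 0 has no rational roots; quadratic formula: x = (-4 ± √216)/20.
  ⇒ x = -3*sqrt(6)/10 - 1/5 ≈ -0.9348, -1/5 + 3*sqrt(6)/10 ≈ 0.5348

f''(x) = 2*(-10*x^3 - 4*x^2 + 15*x + 2)*exp(-x^2)
Second-derivative test at each critical point:
  f''(-0.9348) = -6.1331 < 0 → local maximum
  f''(0.5348) = 11.0406 > 0 → local minimum

Critical points: x = -3*sqrt(6)/10 - 1/5 ≈ -0.9348 (local maximum); x = -1/5 + 3*sqrt(6)/10 ≈ 0.5348 (local minimum)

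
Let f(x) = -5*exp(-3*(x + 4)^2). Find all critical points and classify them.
f'(x) = 30*(x + 4)*exp(-3*(x + 4)^2)

Solve f'(x) = 0:
  f'(x) = (30*x + 120)·exp(-3*(x + 4)^2) and exp(-3*(x + 4)^2) > 0 for every x, so f'(x) = 0 ⇔ 30*x + 120 = 0.
  Factor: 30*x + 120 = 30*(x + 4) = 0.
  ⇒ x = -4

f''(x) = 30*(1 - 6*(x + 4)^2)*exp(-3*(x + 4)^2)
Second-derivative test at each critical point:
  f''(-4) = 30 > 0 → local minimum

Critical points: x = -4 (local minimum)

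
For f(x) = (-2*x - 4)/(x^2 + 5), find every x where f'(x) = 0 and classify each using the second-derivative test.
f'(x) = 2*(-x^2 + 2*x*(x + 2) - 5)/(x^2 + 5)^2

Solve f'(x) = 0:
  f'(x) = 2*(x - 1)*(x + 5)/(x^2 + 5)^2; the denominator is positive wherever f is defined, so f'(x) = 0 ⇔ 2*x^2 + 8*x - 10 = 0.
  Factor: 2*x^2 + 8*x - 10 = 2*(x - 1)*(x + 5) = 0.
  ⇒ x = -5, 1

f''(x) = 4*(-4*x^2*(x + 2) + (3*x + 2)*(x^2 + 5))/(x^2 + 5)^3
Second-derivative test at each critical point:
  f''(-5) = -1/75 < 0 → local maximum
  f''(1) = 1/3 > 0 → local minimum

Critical points: x = -5 (local maximum); x = 1 (local minimum)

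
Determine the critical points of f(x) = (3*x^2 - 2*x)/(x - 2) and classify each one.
f'(x) = (3*x^2 - 12*x + 4)/(x^2 - 4*x + 4)

Solve f'(x) = 0:
  f'(x) = (3*x^2 - 12*x + 4)/(x - 2)^2; the denominator is positive wherever f is defined, so f'(x) = 0 ⇔ 3*x^2 - 12*x + 4 = 0.
  3*x^2 - 12*x + 4 = 0 has no rational roots; quadratic formula: x = (12 ± √96)/6.
  ⇒ x = 2 - 2*sqrt(6)/3 ≈ 0.3670, 2*sqrt(6)/3 + 2 ≈ 3.6330

f''(x) = 16/(x^3 - 6*x^2 + 12*x - 8)
Second-derivative test at each critical point:
  f''(0.3670) = -3.6742 < 0 → local maximum
  f''(3.6330) = 3.6742 > 0 → local minimum

Critical points: x = 2 - 2*sqrt(6)/3 ≈ 0.3670 (local maximum); x = 2*sqrt(6)/3 + 2 ≈ 3.6330 (local minimum)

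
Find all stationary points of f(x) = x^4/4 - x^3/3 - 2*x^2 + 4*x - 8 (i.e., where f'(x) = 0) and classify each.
f'(x) = x^3 - x^2 - 4*x + 4

Solve f'(x) = 0:
  Factor: x^3 - x^2 - 4*x + 4 = (x - 2)*(x - 1)*(x + 2) = 0.
  ⇒ x = -2, 1, 2

f''(x) = 3*x^2 - 2*x - 4
Second-derivative test at each critical point:
  f''(-2) = 12 > 0 → local minimum
  f''(1) = -3 < 0 → local maximum
  f''(2) = 4 > 0 → local minimum

Critical points: x = -2 (local minimum); x = 1 (local maximum); x = 2 (local minimum)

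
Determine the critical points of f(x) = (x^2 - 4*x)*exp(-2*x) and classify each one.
f'(x) = 2*(-x^2 + 5*x - 2)*exp(-2*x)

Solve f'(x) = 0:
  f'(x) = (-2*x^2 + 10*x - 4)·exp(-2*x) and exp(-2*x) > 0 for every x, so f'(x) = 0 ⇔ -2*x^2 + 10*x - 4 = 0.
  Factor: -2*x^2 + 10*x - 4 = -2*(x^2 - 5*x + 2); x^2 - 5*x + 2 = 0 has no rational roots; quadratic formula: x = (5 ± √17)/2.
  ⇒ x = 5/2 - sqrt(17)/2 ≈ 0.4384, sqrt(17)/2 + 5/2 ≈ 4.5616

f''(x) = 2*(2*x^2 - 12*x + 9)*exp(-2*x)
Second-derivative test at each critical point:
  f''(0.4384) = 3.4310 > 0 → local minimum
  f''(4.5616) = -0.0009 < 0 → local maximum

Critical points: x = 5/2 - sqrt(17)/2 ≈ 0.4384 (local minimum); x = sqrt(17)/2 + 5/2 ≈ 4.5616 (local maximum)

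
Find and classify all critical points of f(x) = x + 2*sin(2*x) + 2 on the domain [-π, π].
f'(x) = 4*cos(2*x) + 1

Solve f'(x) = 0 on [-π, π]:
  f'(x) = 0 ⇔ cos(2*x) = -1/4, i.e. 2*x = ±arccos(-1/4) + 2nπ; keep the solutions lying in [-π, π].
  ⇒ x = -pi + acos(-1/4)/2 ≈ -2.2299, -acos(-1/4)/2 ≈ -0.9117, acos(-1/4)/2 ≈ 0.9117, pi - acos(-1/4)/2 ≈ 2.2299

f''(x) = -8*sin(2*x)
Second-derivative test at each critical point:
  f''(-2.2299) = -7.7460 < 0 → local maximum
  f''(-0.9117) = 7.7460 > 0 → local minimum
  f''(0.9117) = -7.7460 < 0 → local maximum
  f''(2.2299) = 7.7460 > 0 → local minimum

Critical points: x = -pi + acos(-1/4)/2 ≈ -2.2299 (local maximum); x = -acos(-1/4)/2 ≈ -0.9117 (local minimum); x = acos(-1/4)/2 ≈ 0.9117 (local maximum); x = pi - acos(-1/4)/2 ≈ 2.2299 (local minimum)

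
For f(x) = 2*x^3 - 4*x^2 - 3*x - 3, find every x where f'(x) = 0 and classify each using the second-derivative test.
f'(x) = 6*x^2 - 8*x - 3

Solve f'(x) = 0:
  6*x^2 - 8*x - 3 = 0 has no rational roots; quadratic formula: x = (8 ± √136)/12.
  ⇒ x = 2/3 - sqrt(34)/6 ≈ -0.3052, 2/3 + sqrt(34)/6 ≈ 1.6385

f''(x) = 12*x - 8
Second-derivative test at each critical point:
  f''(-0.3052) = -11.6619 < 0 → local maximum
  f''(1.6385) = 11.6619 > 0 → local minimum

Critical points: x = 2/3 - sqrt(34)/6 ≈ -0.3052 (local maximum); x = 2/3 + sqrt(34)/6 ≈ 1.6385 (local minimum)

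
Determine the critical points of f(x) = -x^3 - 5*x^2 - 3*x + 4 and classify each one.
f'(x) = -3*x^2 - 10*x - 3

Solve f'(x) = 0:
  Factor: -3*x^2 - 10*x - 3 = -(x + 3)*(3*x + 1) = 0.
  ⇒ x = -3, -1/3

f''(x) = -6*x - 10
Second-derivative test at each critical point:
  f''(-3) = 8 > 0 → local minimum
  f''(-1/3) = -8 < 0 → local maximum

Critical points: x = -3 (local minimum); x = -1/3 (local maximum)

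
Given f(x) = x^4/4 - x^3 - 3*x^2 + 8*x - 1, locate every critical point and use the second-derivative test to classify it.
f'(x) = x^3 - 3*x^2 - 6*x + 8

Solve f'(x) = 0:
  Factor: x^3 - 3*x^2 - 6*x + 8 = (x - 4)*(x - 1)*(x + 2) = 0.
  ⇒ x = -2, 1, 4

f''(x) = 3*x^2 - 6*x - 6
Second-derivative test at each critical point:
  f''(-2) = 18 > 0 → local minimum
  f''(1) = -9 < 0 → local maximum
  f''(4) = 18 > 0 → local minimum

Critical points: x = -2 (local minimum); x = 1 (local maximum); x = 4 (local minimum)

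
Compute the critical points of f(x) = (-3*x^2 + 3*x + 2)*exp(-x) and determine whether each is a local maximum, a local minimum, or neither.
f'(x) = (3*x^2 - 9*x + 1)*exp(-x)

Solve f'(x) = 0:
  f'(x) = (3*x^2 - 9*x + 1)·exp(-x) and exp(-x) > 0 for every x, so f'(x) = 0 ⇔ 3*x^2 - 9*x + 1 = 0.
  3*x^2 - 9*x + 1 = 0 has no rational roots; quadratic formula: x = (9 ± √69)/6.
  ⇒ x = 3/2 - sqrt(69)/6 ≈ 0.1156, sqrt(69)/6 + 3/2 ≈ 2.8844

f''(x) = (-3*x^2 + 15*x - 10)*exp(-x)
Second-derivative test at each critical point:
  f''(0.1156) = -7.4001 < 0 → local maximum
  f''(2.8844) = 0.4642 > 0 → local minimum

Critical points: x = 3/2 - sqrt(69)/6 ≈ 0.1156 (local maximum); x = sqrt(69)/6 + 3/2 ≈ 2.8844 (local minimum)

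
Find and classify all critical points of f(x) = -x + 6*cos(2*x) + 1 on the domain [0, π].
f'(x) = -12*sin(2*x) - 1

Solve f'(x) = 0 on [0, π]:
  f'(x) = 0 ⇔ sin(2*x) = -1/12, i.e. 2*x = arcsin(-1/12) + 2nπ or 2*x = π − arcsin(-1/12) + 2nπ; keep the solutions lying in [0, π].
  ⇒ x = asin(1/12)/2 + pi/2 ≈ 1.6125, pi - asin(1/12)/2 ≈ 3.0999

f''(x) = -24*cos(2*x)
Second-derivative test at each critical point:
  f''(1.6125) = 23.9165 > 0 → local minimum
  f''(3.0999) = -23.9165 < 0 → local maximum

Critical points: x = asin(1/12)/2 + pi/2 ≈ 1.6125 (local minimum); x = pi - asin(1/12)/2 ≈ 3.0999 (local maximum)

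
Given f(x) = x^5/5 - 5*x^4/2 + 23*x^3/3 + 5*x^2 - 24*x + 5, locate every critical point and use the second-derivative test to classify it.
f'(x) = x^4 - 10*x^3 + 23*x^2 + 10*x - 24

Solve f'(x) = 0:
  Factor: x^4 - 10*x^3 + 23*x^2 + 10*x - 24 = (x - 6)*(x - 4)*(x - 1)*(x + 1) = 0.
  ⇒ x = -1, 1, 4, 6

f''(x) = 4*x^3 - 30*x^2 + 46*x + 10
Second-derivative test at each critical point:
  f''(-1) = -70 < 0 → local maximum
  f''(1) = 30 > 0 → local minimum
  f''(4) = -30 < 0 → local maximum
  f''(6) = 70 > 0 → local minimum

Critical points: x = -1 (local maximum); x = 1 (local minimum); x = 4 (local maximum); x = 6 (local minimum)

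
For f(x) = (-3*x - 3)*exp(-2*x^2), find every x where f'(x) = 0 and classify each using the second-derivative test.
f'(x) = 3*(4*x*(x + 1) - 1)*exp(-2*x^2)

Solve f'(x) = 0:
  f'(x) = (12*x^2 + 12*x - 3)·exp(-2*x^2) and exp(-2*x^2) > 0 for every x, so f'(x) = 0 ⇔ 12*x^2 + 12*x - 3 = 0.
  Factor: 12*x^2 + 12*x - 3 = 3*(4*x^2 + 4*x - 1); 4*x^2 + 4*x - 1 = 0 has no rational roots; quadratic formula: x = (-4 ± √32)/8.
  ⇒ x = -sqrt(2)/2 - 1/2 ≈ -1.2071, -1/2 + sqrt(2)/2 ≈ 0.2071

f''(x) = 12*(-4*x^2*(x + 1) + 3*x + 1)*exp(-2*x^2)
Second-derivative test at each critical point:
  f''(-1.2071) = -0.9206 < 0 → local maximum
  f''(0.2071) = 15.5754 > 0 → local minimum

Critical points: x = -sqrt(2)/2 - 1/2 ≈ -1.2071 (local maximum); x = -1/2 + sqrt(2)/2 ≈ 0.2071 (local minimum)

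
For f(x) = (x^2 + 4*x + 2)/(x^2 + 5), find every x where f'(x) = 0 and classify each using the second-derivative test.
f'(x) = 2*(-2*x^2 + 3*x + 10)/(x^4 + 10*x^2 + 25)

Solve f'(x) = 0:
  f'(x) = -2*(2*x^2 - 3*x - 10)/(x^2 + 5)^2; the denominator is positive wherever f is defined, so f'(x) = 0 ⇔ -4*x^2 + 6*x + 20 = 0.
  Factor: -4*x^2 + 6*x + 20 = -2*(2*x^2 - 3*x - 10); 2*x^2 - 3*x - 10 = 0 has no rational roots; quadratic formula: x = (3 ± √89)/4.
  ⇒ x = 3/4 - sqrt(89)/4 ≈ -1.6085, 3/4 + sqrt(89)/4 ≈ 3.1085

f''(x) = 2*(4*x^3 - 9*x^2 - 60*x + 15)/(x^6 + 15*x^4 + 75*x^2 + 125)
Second-derivative test at each critical point:
  f''(-1.6085) = 0.3278 > 0 → local minimum
  f''(3.1085) = -0.0878 < 0 → local maximum

Critical points: x = 3/4 - sqrt(89)/4 ≈ -1.6085 (local minimum); x = 3/4 + sqrt(89)/4 ≈ 3.1085 (local maximum)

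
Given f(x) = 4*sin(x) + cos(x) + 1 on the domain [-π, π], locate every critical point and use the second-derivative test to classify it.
f'(x) = -sin(x) + 4*cos(x)

Solve f'(x) = 0 on [-π, π]:
  f'(x) = 0 ⇔ 4*cos(x) = sin(x) ⇔ tan(x) = 4, i.e. x = arctan(4) + nπ; keep the solutions lying in [-π, π].
  ⇒ x = -pi + atan(4) ≈ -1.8158, atan(4) ≈ 1.3258

f''(x) = -4*sin(x) - cos(x)
Second-derivative test at each critical point:
  f''(-1.8158) = 4.1231 > 0 → local minimum
  f''(1.3258) = -4.1231 < 0 → local maximum

Critical points: x = -pi + atan(4) ≈ -1.8158 (local minimum); x = atan(4) ≈ 1.3258 (local maximum)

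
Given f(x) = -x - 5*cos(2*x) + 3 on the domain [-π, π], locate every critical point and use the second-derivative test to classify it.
f'(x) = 10*sin(2*x) - 1

Solve f'(x) = 0 on [-π, π]:
  f'(x) = 0 ⇔ sin(2*x) = 1/10, i.e. 2*x = arcsin(1/10) + 2nπ or 2*x = π − arcsin(1/10) + 2nπ; keep the solutions lying in [-π, π].
  ⇒ x = -pi + asin(1/10)/2 ≈ -3.0915, -pi/2 - asin(1/10)/2 ≈ -1.6209, asin(1/10)/2 ≈ 0.0501, -asin(1/10)/2 + pi/2 ≈ 1.5207

f''(x) = 20*cos(2*x)
Second-derivative test at each critical point:
  f''(-3.0915) = 19.8997 > 0 → local minimum
  f''(-1.6209) = -19.8997 < 0 → local maximum
  f''(0.0501) = 19.8997 > 0 → local minimum
  f''(1.5207) = -19.8997 < 0 → local maximum

Critical points: x = -pi + asin(1/10)/2 ≈ -3.0915 (local minimum); x = -pi/2 - asin(1/10)/2 ≈ -1.6209 (local maximum); x = asin(1/10)/2 ≈ 0.0501 (local minimum); x = -asin(1/10)/2 + pi/2 ≈ 1.5207 (local maximum)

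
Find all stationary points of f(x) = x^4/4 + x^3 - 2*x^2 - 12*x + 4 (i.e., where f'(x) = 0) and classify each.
f'(x) = x^3 + 3*x^2 - 4*x - 12

Solve f'(x) = 0:
  Factor: x^3 + 3*x^2 - 4*x - 12 = (x - 2)*(x + 2)*(x + 3) = 0.
  ⇒ x = -3, -2, 2

f''(x) = 3*x^2 + 6*x - 4
Second-derivative test at each critical point:
  f''(-3) = 5 > 0 → local minimum
  f''(-2) = -4 < 0 → local maximum
  f''(2) = 20 > 0 → local minimum

Critical points: x = -3 (local minimum); x = -2 (local maximum); x = 2 (local minimum)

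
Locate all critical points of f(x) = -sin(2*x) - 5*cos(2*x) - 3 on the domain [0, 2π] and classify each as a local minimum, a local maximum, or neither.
f'(x) = 10*sin(2*x) - 2*cos(2*x)

Solve f'(x) = 0 on [0, 2π]:
  f'(x) = 0 ⇔ -cos(2*x) = -5*sin(2*x) ⇔ tan(2*x) = 1/5, i.e. 2*x = arctan(1/5) + nπ; keep the solutions lying in [0, 2π].
  ⇒ x = atan(1/5)/2 ≈ 0.0987, atan(1/5)/2 + pi/2 ≈ 1.6695, atan(1/5)/2 + pi ≈ 3.2403, atan(1/5)/2 + 3*pi/2 ≈ 4.8111

f''(x) = 4*sin(2*x) + 20*cos(2*x)
Second-derivative test at each critical point:
  f''(0.0987) = 20.3961 > 0 → local minimum
  f''(1.6695) = -20.3961 < 0 → local maximum
  f''(3.2403) = 20.3961 > 0 → local minimum
  f''(4.8111) = -20.3961 < 0 → local maximum

Critical points: x = atan(1/5)/2 ≈ 0.0987 (local minimum); x = atan(1/5)/2 + pi/2 ≈ 1.6695 (local maximum); x = atan(1/5)/2 + pi ≈ 3.2403 (local minimum); x = atan(1/5)/2 + 3*pi/2 ≈ 4.8111 (local maximum)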